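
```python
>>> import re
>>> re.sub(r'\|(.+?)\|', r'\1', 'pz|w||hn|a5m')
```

'pzwhna5m'

The `?` after the quantifier makes it lazy — it takes as little as possible before letting the rest of the pattern try.
Each match is replaced using the text its own group 1 captured.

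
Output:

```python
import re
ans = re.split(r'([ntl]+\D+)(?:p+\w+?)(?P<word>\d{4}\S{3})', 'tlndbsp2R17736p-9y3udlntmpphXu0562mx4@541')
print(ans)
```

['', 'tlndbs', '17736p-', '9y3ud', 'lntmp', '0562mx4', '@541']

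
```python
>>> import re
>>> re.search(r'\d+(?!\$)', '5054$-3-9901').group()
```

'505'

The negative lookaround is zero-width — it rules out positions where the adjacent text would match, without consuming anything.
`re.search` tries every starting position until one works.
The match spans [0:3] → '505'.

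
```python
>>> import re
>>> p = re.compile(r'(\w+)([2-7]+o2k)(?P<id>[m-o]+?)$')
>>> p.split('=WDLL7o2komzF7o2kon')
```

The group in the pattern means `split` returns the separators' captures alongside the pieces.

['=', 'WDLL7o2komzF', '7o2k', 'on', '']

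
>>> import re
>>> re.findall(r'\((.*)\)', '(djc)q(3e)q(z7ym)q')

['djc)q(3e)q(z7ym']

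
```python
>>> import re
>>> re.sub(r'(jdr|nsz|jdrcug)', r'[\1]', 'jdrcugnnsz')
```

'[jdr]cugn[nsz]'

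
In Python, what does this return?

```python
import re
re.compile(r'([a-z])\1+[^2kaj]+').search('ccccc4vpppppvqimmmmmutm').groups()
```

After group 1 captures some text, `\1` only succeeds where that same text appears again.
Unlike `match`, `search` isn't anchored — it looks for the pattern anywhere in the string.
The match spans [0:23] → 'ccccc4vpppppvqimmmmmutm'.
Captured: group 1 = 'c'.

('c',)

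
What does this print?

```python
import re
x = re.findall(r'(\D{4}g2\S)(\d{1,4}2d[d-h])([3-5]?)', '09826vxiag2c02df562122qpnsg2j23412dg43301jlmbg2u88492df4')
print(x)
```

[('vxiag2c', '02df', '5'), ('qpnsg2j', '23412dg', '4'), ('jlmbg2u', '88492df', '4')]

With 3 capturing groups, `findall` returns a 3-tuple per match.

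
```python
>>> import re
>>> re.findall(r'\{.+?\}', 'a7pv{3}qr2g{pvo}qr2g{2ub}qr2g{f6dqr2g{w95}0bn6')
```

['{3}', '{pvo}', '{2ub}', '{f6dqr2g{w95}']

Matches: at [4:7] → '{3}'; at [11:16] → '{pvo}'; at [20:25] → '{2ub}'; at [29:42] → '{f6dqr2g{w95}'.
`findall` yields the raw match text (4 of them) because the pattern has no groups.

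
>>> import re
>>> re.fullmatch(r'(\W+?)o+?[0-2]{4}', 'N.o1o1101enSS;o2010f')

The pattern matches one or more of a non-word character (lazy) (captured); then one or more of the literal 'o' (lazy), then exactly 4 of a character in [0-2].
`re.fullmatch` is like wrapping the pattern in `^…$` (in single-line mode).
Here the pattern can't cover the whole string, so the call returns None.

None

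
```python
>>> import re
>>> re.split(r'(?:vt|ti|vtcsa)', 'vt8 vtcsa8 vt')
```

Branches in `(...|...)` are attempted left-to-right; the first branch that allows the whole pattern to succeed is taken.
Matches to split on: at [0:2] → 'vt'; at [4:6] → 'vt'; at [11:13] → 'vt'.
`split` removes every match and returns the 4 fragments in between.

['', '8 ', 'csa8 ', '']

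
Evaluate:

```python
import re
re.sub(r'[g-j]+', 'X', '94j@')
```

This matches one or more of a character in [g-j].
Matches: at [2:3] → 'j'.
`sub` substitutes 'X' at each match site.

'94X@'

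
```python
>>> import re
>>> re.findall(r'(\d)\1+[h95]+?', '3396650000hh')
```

['3', '6', '0']

The backreference `\1` re-matches whatever the first group consumed, character for character.
Walking the string: at [0:3] match '339', group 1 = '3'; at [3:6] match '665', group 1 = '6'; at [6:11] match '0000h', group 1 = '0'.
One capturing group, so `findall` returns just the captured substring from each match — 3 in all.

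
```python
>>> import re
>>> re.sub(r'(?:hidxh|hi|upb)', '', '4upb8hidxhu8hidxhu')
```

Alternation tries branches left to right and keeps the first one that lets the overall match succeed at that position.
Matches: at [1:4] → 'upb'; at [5:10] → 'hidxh'; at [12:17] → 'hidxh'.
`sub` substitutes '' at each match site.

'48u8u'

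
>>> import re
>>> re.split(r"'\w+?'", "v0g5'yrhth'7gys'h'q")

Matches to split on: at [4:11] → "'yrhth'"; at [15:18] → "'h'".
The string is cut at each match, leaving 3 pieces.

['v0g5', '7gys', 'q']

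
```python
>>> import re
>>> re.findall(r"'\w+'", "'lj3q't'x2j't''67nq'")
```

["'lj3q'", "'x2j'", "'67nq'"]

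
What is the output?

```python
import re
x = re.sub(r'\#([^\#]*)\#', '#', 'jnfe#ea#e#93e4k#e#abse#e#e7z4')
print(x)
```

jnfe#e#e#e#e7z4

Matches: at [4:8] → '#ea#'; at [9:16] → '#93e4k#'; at [17:23] → '#abse#'.
`sub` substitutes '#' at each match site.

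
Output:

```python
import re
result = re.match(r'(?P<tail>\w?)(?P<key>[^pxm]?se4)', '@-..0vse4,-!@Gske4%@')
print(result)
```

None

`match` is anchored at position 0; if the pattern doesn't fit there, it returns None.
Here the string doesn't start with a match, so the call returns None.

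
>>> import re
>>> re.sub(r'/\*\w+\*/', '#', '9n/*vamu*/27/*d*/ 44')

Matches: at [2:10] → '/*vamu*/'; at [12:17] → '/*d*/'.
Every occurrence is swapped for '#'.

'9n#27# 44'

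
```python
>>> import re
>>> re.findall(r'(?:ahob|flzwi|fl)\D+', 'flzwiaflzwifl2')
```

['flzwiaflzwifl']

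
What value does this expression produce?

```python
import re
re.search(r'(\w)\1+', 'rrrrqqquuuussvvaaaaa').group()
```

The backreference `\1` re-matches whatever the first group consumed, character for character.
`search` walks the string left to right and returns the first match it finds.
The match spans [0:4] → 'rrrr'.
Captured: group 1 = 'r'.

'rrrr'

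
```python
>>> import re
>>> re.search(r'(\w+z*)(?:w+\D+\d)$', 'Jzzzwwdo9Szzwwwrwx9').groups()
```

('Jzzzwwdo9Szzwwwr',)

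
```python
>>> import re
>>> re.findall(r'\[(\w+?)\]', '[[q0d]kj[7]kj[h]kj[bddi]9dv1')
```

['q0d', '7', 'h', 'bddi']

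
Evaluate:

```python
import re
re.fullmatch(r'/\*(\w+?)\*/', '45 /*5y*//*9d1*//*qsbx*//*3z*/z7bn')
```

None

`re.fullmatch` requires the pattern to consume the entire string.
Here the string isn't matched end-to-end, so the call returns None.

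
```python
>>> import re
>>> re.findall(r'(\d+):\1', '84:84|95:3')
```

['84']

After group 1 captures some text, `\1` only succeeds where that same text appears again.
With a single group, `findall` returns only what that group captured — 1 item.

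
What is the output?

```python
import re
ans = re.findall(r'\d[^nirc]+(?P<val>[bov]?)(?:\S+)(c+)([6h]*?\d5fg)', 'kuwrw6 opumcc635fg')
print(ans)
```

[('', 'c', '635fg')]

The pattern matches a digit; then one or more of any character except [nirc]; then optionally one of [bov] (captured as 'val'); then one or more of a non-whitespace character (non-capturing group); then one or more of a literal 'c' (captured); then zero or more of one of [6h] (lazy), then a digit, then the literal '5fg' (captured).
Matches: at [5:18] match '6 opumcc635fg', groups = ('', 'c', '635fg').
3 groups means the one result is a tuple of 3 captured strings — 1 here.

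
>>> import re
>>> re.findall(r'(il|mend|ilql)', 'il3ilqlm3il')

`|` is ordered: at each position the engine commits to the first alternative that works.
Because there's exactly one group, `findall` drops the full match and keeps group 1 from each hit.

['il', 'il', 'il']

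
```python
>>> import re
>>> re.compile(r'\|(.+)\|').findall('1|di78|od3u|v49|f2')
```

Because there's exactly one group, `findall` drops the full match and keeps group 1 from the one hit.

['di78|od3u|v49']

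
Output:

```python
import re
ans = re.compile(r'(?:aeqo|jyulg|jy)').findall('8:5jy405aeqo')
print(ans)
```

['jy', 'aeqo']

Matches: at [3:5] → 'jy'; at [8:12] → 'aeqo'.
No capturing groups, so `findall` returns the 2 full match strings.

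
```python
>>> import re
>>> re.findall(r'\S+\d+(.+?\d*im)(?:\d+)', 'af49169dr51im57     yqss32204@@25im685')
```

['     yqss32204@@25im']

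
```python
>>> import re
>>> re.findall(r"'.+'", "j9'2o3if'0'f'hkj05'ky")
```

Walking the string: at [2:19] → "'2o3if'0'f'hkj05'".
With no groups in the pattern, `findall` gives back each whole match — 1 here.

["'2o3if'0'f'hkj05'"]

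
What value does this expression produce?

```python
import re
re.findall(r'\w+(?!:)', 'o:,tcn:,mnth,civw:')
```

['tc', 'mnth', 'civ']

Because the assertion is negative and zero-width, positions next to the forbidden text are skipped.
Matches: at [3:5] → 'tc'; at [8:12] → 'mnth'; at [13:16] → 'civ'.
`findall` yields the raw match text (3 of them) because the pattern has no groups.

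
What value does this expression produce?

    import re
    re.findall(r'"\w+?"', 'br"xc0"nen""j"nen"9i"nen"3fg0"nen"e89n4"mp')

['"xc0"', '"j"', '"9i"', '"3fg0"', '"e89n4"']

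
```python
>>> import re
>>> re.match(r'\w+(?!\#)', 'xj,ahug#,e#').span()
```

(0, 2)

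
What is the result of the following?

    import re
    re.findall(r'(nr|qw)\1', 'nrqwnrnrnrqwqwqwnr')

['nr', 'qw']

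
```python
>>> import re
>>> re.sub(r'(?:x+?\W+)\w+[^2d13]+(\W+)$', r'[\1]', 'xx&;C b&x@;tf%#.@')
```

'[@]'

This matches one or more of the literal 'x' (lazy), then one or more of a non-word character (non-capturing group); then one or more of a word character, then one or more of any character except [2d13]; then one or more of a non-word character (captured); then anchored at the end.
Each match is replaced using the text its own group 1 captured.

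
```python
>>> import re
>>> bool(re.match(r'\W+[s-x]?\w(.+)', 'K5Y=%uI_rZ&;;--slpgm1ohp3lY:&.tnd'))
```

False

The pattern matches one or more of a non-word character, then optionally a character in [s-x], then a word character; then one or more of any character (captured).
`re.match` won't scan ahead — the pattern has to work from the very first character.
Here the string doesn't start with a match, so the call returns None, and `bool(None)` is False.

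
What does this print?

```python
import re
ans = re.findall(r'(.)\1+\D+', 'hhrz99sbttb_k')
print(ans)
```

['h', '9']

`\1` is not a pattern — it's the concrete string captured by group 1, re-applied verbatim.
One capturing group, so `findall` returns just the captured substring from each match — 2 in all.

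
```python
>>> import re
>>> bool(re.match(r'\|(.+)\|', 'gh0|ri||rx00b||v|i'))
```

`re.match` won't scan ahead — the pattern has to work from the very first character.
Here position 0 doesn't satisfy it, so the call returns None, and `bool(None)` is False.

False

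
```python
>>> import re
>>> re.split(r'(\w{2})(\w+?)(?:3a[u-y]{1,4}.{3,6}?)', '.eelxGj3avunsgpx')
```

['.', 'ee', 'lxGj', 'px']

This matches exactly 2 of a word character (captured); then one or more of a word character (lazy) (captured); then the literal '3a', then 1 to 4 of a character in [u-y], then 3 to 6 of any character (lazy) (non-capturing group).
The `?` after the quantifier makes it lazy — it takes as little as possible before letting the rest of the pattern try.
Matches to split on: at [1:14] → 'eelxGj3avunsg'.
`re.split` interleaves the captured-group text with the surrounding fragments.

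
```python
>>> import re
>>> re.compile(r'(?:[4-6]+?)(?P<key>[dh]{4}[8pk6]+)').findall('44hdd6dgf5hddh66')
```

['hddh66']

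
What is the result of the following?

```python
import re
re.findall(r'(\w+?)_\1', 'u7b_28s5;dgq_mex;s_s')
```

`\1` has to match the exact text group 1 already captured.
Walking the string: at [17:20] match 's_s', group 1 = 's'.
One capturing group, so `findall` returns just the captured substring from the one match — 1 in all.

['s']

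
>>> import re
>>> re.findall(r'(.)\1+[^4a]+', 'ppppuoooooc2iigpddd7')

['p']

A backreference is literal: `\1` must see the identical characters the first group matched.
Walking the string: at [0:20] match 'ppppuoooooc2iigpddd7', group 1 = 'p'.
Because there's exactly one group, `findall` drops the full match and keeps group 1 from the one hit.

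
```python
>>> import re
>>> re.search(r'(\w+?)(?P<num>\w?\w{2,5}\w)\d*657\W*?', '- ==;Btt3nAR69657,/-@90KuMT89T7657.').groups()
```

The pattern matches one or more of a word character (lazy) (captured); then optionally a word character, then 2 to 5 of a word character, then a word character (captured as 'num'); then zero or more of a digit, then the literal '657', then zero or more of a non-word character (lazy).
Lazy quantifiers expand one character at a time until the remainder of the pattern can match.
`re.search` tries every starting position until one works.
The match spans [5:17] → 'Btt3nAR69657'.
Captured: group 1 = 'B', group 2 = 'tt3nAR6'.

('B', 'tt3nAR6')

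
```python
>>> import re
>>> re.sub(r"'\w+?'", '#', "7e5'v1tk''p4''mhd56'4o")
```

Each match is replaced by '#'.

'7e5###4o'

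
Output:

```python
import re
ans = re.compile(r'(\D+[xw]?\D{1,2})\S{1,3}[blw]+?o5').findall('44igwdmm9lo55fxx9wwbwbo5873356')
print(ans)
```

This matches one or more of a non-digit, then optionally one of [xw], then 1 to 2 of a non-digit (captured); then 1 to 3 of a non-whitespace character, then one or more of one of [blw] (lazy), then the literal 'o5'.
Scanning left to right: at [2:12] match 'igwdmm9lo5', group 1 = 'igwdmm'; at [13:24] match 'fxx9wwbwbo5', group 1 = 'fxx'.
One capturing group, so `findall` returns just the captured substring from each match — 2 in all.

['igwdmm', 'fxx']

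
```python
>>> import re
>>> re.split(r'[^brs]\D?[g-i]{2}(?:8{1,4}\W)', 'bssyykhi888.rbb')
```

This matches any character except [brs], then optionally a non-digit, then exactly 2 of a character in [g-i]; then 1 to 4 of the literal '8', then a non-word character (non-capturing group).
Matches to split on: at [4:12] → 'ykhi888.'.
The string is cut at each match, leaving 2 pieces.

['bssy', 'rbb']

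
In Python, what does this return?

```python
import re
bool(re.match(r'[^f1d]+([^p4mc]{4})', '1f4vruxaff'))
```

False

`re.match` won't scan ahead — the pattern has to work from the very first character.
Here the string doesn't start with a match, so the call returns None, and `bool(None)` is False.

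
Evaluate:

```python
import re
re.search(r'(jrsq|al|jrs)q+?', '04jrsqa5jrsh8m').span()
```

(2, 6)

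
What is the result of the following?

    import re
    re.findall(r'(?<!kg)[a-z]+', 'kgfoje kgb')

The negative lookahead/lookbehind blocks any match where the forbidden context is present.
With no groups in the pattern, `findall` gives back each whole match — 2 here.

['kgfoje', 'kgb']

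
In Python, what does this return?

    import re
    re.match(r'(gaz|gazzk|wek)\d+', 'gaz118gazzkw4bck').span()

(0, 6)

`re.match` only tries the pattern at the start of the string.
The match spans [0:6] → 'gaz118'.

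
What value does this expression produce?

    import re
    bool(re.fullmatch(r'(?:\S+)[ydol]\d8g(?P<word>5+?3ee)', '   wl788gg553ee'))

False

`re.fullmatch` is like wrapping the pattern in `^…$` (in single-line mode).
Here the pattern can't cover the whole string, so the call returns None, and `bool(None)` is False.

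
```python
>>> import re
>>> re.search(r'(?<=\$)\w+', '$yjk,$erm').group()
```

'yjk'

The positive lookaround only admits positions where the adjacent text matches; those characters stay outside the span.
`search` walks the string left to right and returns the first match it finds.
The match spans [1:4] → 'yjk'.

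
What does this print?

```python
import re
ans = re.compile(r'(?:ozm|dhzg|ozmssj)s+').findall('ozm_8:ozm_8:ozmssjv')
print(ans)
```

`findall` yields the raw match text (1 of them) because the pattern has no groups.

['ozmss']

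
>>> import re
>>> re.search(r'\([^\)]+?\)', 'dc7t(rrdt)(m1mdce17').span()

(4, 10)

`re.search` scans for the first position where the pattern succeeds.
The match spans [4:10] → '(rrdt)'.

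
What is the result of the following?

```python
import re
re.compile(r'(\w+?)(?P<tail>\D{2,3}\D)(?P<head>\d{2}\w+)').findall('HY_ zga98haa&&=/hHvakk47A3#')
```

[('HY_', ' zga', '98haa'), ('hH', 'vakk', '47A3')]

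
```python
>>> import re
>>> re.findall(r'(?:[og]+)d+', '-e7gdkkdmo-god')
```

Since nothing is captured, `findall` lists the 2 matched substrings directly.

['gd', 'god']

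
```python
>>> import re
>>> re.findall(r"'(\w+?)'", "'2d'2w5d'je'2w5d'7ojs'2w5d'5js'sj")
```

['2d', 'je', '7ojs', '5js']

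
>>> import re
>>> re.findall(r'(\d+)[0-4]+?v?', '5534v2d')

['553']

Pattern: one or more of a digit (captured); then one or more of a character in [0-4] (lazy), then optionally the literal 'v'.
Because there's exactly one group, `findall` drops the full match and keeps group 1 from the one hit.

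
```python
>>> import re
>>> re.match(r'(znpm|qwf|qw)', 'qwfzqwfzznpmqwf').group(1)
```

'qwf'

Branches in `(...|...)` are attempted left-to-right; the first branch that allows the whole pattern to succeed is taken.
`re.match` only tries the pattern at the start of the string.
The match spans [0:3] → 'qwf'.
Captured: group 1 = 'qwf'.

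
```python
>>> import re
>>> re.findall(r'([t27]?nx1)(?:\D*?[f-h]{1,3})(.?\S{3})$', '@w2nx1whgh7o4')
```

[('2nx1', '7o4')]

Pattern: optionally one of [t27], then the literal 'nx1' (captured); then zero or more of a non-digit (lazy), then 1 to 3 of a character in [f-h] (non-capturing group); then optionally any character, then exactly 3 of a non-whitespace character (captured); then anchored at the end.
Matches: at [2:13] match '2nx1whgh7o4', groups = ('2nx1', '7o4').
`findall` packs the 2 group values into a tuple for every match.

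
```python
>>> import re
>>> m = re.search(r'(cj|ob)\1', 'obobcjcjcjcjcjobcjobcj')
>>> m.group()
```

'obob'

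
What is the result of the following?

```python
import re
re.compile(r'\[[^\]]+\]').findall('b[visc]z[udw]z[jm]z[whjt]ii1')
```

Walking the string: at [1:7] → '[visc]'; at [8:13] → '[udw]'; at [14:18] → '[jm]'; at [19:25] → '[whjt]'.
`findall` yields the raw match text (4 of them) because the pattern has no groups.

['[visc]', '[udw]', '[jm]', '[whjt]']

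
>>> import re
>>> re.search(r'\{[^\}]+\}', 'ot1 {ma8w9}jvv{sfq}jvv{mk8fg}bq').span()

(4, 11)

The match spans [4:11] → '{ma8w9}'.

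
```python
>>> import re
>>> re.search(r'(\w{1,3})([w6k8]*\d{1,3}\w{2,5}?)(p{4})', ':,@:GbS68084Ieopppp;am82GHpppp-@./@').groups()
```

('GbS', '68084Ieo', 'pppp')

The match spans [4:19] → 'GbS68084Ieopppp'.
Captured: group 1 = 'GbS', group 2 = '68084Ieo', group 3 = 'pppp'.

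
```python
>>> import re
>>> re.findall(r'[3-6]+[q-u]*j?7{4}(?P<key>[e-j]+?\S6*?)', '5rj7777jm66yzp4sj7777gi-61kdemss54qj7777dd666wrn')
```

Because there's exactly one group, `findall` drops the full match and keeps group 1 from each hit.

['jm', 'gi']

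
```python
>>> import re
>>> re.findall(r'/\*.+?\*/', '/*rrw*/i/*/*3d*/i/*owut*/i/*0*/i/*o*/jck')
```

['/*rrw*/', '/*/*3d*/', '/*owut*/', '/*0*/', '/*o*/']

Matches: at [0:7] → '/*rrw*/'; at [8:16] → '/*/*3d*/'; at [17:25] → '/*owut*/'; at [26:31] → '/*0*/'; at [32:37] → '/*o*/'.
`findall` yields the raw match text (5 of them) because the pattern has no groups.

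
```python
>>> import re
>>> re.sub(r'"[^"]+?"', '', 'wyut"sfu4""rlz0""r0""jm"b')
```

Every occurrence is swapped for ''.

'wyutb'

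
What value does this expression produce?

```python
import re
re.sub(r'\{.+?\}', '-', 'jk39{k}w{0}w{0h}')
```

'jk39-w-w-'

Because the quantifier is non-greedy, it stops expanding at the earliest point where the rest of the pattern can succeed.
Matches: at [4:7] → '{k}'; at [8:11] → '{0}'; at [12:16] → '{0h}'.
Each match is replaced by '-'.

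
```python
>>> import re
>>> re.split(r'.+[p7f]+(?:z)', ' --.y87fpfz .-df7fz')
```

['', '']

`split` removes every match and returns the 2 fragments in between.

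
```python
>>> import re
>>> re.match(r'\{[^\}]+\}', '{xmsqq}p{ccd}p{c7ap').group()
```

'{xmsqq}'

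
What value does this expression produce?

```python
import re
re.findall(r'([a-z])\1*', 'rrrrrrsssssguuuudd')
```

['r', 's', 'g', 'u', 'd']

`\1` has to match the exact text group 1 already captured.
With a single group, `findall` returns only what that group captured — 5 items.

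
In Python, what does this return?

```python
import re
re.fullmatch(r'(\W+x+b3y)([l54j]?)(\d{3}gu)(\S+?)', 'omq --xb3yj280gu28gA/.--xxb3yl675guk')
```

`re.fullmatch` is like wrapping the pattern in `^…$` (in single-line mode).
Here there's no way to consume every character, so the call returns None.

None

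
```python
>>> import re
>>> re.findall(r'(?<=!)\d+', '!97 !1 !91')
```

Lookahead/lookbehind check context without consuming it, so the matched span excludes the asserted characters.
Matches: at [1:3] → '97'; at [5:6] → '1'; at [8:10] → '91'.
Since nothing is captured, `findall` lists the 3 matched substrings directly.

['97', '1', '91']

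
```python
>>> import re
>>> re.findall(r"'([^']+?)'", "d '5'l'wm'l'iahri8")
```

['5', 'wm']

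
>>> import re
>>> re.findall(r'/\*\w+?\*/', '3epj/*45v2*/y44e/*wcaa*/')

['/*45v2*/', '/*wcaa*/']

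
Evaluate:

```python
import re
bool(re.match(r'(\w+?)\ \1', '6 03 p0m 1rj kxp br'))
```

False

The backreference `\1` re-matches whatever the first group consumed, character for character.
`re.match` only tries the pattern at the start of the string.
Here the pattern fails at index 0, so the call returns None, and `bool(None)` is False.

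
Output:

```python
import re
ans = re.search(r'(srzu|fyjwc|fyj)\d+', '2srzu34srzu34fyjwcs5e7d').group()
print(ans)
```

`re.search` scans for the first position where the pattern succeeds.
The match spans [1:7] → 'srzu34'.
Captured: group 1 = 'srzu'.

srzu34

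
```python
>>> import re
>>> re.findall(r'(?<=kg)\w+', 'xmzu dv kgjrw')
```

Lookahead/lookbehind check context without consuming it, so the matched span excludes the asserted characters.
`findall` yields the raw match text (1 of them) because the pattern has no groups.

['jrw']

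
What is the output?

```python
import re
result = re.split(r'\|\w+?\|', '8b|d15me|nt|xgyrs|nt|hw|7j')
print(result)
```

`split` removes every match and returns the 4 fragments in between.

['8b', 'nt', 'nt', '7j']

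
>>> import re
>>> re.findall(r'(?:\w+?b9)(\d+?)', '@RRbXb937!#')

Pattern: one or more of a word character (lazy), then the literal 'b9' (non-capturing group); then one or more of a digit (lazy) (captured).
A `+?`/`*?`/`{m,n}?` starts at its minimum and grows only as far as needed for what follows to match.
Matches: at [1:8] match 'RRbXb93', group 1 = '3'.
Because there's exactly one group, `findall` drops the full match and keeps group 1 from the one hit.

['3']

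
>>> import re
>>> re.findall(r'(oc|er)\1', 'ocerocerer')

['er']

`\1` is not a pattern — it's the concrete string captured by group 1, re-applied verbatim.
Matches: at [6:10] match 'erer', group 1 = 'er'.
Because there's exactly one group, `findall` drops the full match and keeps group 1 from the one hit.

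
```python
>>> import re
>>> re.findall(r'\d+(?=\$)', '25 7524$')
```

The positive lookaround only admits positions where the adjacent text matches; those characters stay outside the span.
Walking the string: at [3:7] → '7524'.
With no groups in the pattern, `findall` gives back each whole match — 1 here.

['7524']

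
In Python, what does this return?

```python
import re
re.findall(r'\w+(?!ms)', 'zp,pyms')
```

The negative lookaround is zero-width — it rules out positions where the adjacent text would match, without consuming anything.
With no groups in the pattern, `findall` gives back each whole match — 2 here.

['zp', 'pyms']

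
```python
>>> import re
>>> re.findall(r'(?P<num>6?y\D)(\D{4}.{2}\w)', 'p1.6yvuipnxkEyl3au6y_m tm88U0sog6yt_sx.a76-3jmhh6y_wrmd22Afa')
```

[('6yv', 'uipnxkE'), ('6y_', 'm tm88U'), ('6yt', '_sx.a76'), ('6y_', 'wrmd22A')]

This matches optionally the literal '6', then the literal 'y', then a non-digit (captured as 'num'); then exactly 4 of a non-digit, then exactly 2 of any character, then a word character (captured).
Walking the string: at [3:13] match '6yvuipnxkE', groups = ('6yv', 'uipnxkE'); at [18:28] match '6y_m tm88U', groups = ('6y_', 'm tm88U'); at [32:42] match '6yt_sx.a76', groups = ('6yt', '_sx.a76'); at [48:58] match '6y_wrmd22A', groups = ('6y_', 'wrmd22A').
2 groups means each result is a tuple of 2 captured strings — 4 here.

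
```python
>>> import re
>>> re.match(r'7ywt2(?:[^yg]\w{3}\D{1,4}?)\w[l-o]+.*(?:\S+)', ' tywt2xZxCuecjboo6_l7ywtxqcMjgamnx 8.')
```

None

The pattern matches the literal '7y', then the literal 'wt2'; then any character except [yg], then exactly 3 of a word character, then 1 to 4 of a non-digit (lazy) (non-capturing group); then a word character; then one or more of a character in [l-o], then zero or more of any character; then one or more of a non-whitespace character (non-capturing group).
`match` is anchored at position 0; if the pattern doesn't fit there, it returns None.
Here the string doesn't start with a match, so the call returns None.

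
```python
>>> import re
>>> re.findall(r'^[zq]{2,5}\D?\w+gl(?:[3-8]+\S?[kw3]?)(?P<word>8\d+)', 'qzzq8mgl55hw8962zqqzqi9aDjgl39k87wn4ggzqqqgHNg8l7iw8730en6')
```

Pattern: anchored at the start of the string; then 2 to 5 of one of [zq], then optionally a non-digit; then one or more of a word character, then the literal 'gl'; then one or more of a character in [3-8], then optionally a non-whitespace character, then optionally one of [kw3] (non-capturing group); then a literal '8', then one or more of a digit (captured as 'word').
Walking the string: at [0:33] match 'qzzq8mgl55hw8962zqqzqi9aDjgl39k87', group 1 = '87'.
Because there's exactly one group, `findall` drops the full match and keeps group 1 from the one hit.

['87']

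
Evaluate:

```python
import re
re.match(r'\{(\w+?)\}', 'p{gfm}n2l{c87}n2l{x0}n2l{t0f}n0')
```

With `match`, the pattern is implicitly anchored at the beginning.
Here the string doesn't start with a match, so the call returns None.

None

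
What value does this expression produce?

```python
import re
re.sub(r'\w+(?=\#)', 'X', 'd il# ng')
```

The lookaround is zero-width — it requires the adjacent text to match without consuming it, so the asserted text isn't part of the match.
Matches: at [2:4] → 'il'.
`sub` substitutes 'X' at each match site.

'd X# ng'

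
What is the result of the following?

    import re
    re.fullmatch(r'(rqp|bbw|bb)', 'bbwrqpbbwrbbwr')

`re.fullmatch` is like wrapping the pattern in `^…$` (in single-line mode).
Here the string isn't matched end-to-end, so the call returns None.

None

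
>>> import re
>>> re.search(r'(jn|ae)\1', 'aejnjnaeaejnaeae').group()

'jnjn'

A backreference is literal: `\1` must see the identical characters the first group matched.
Unlike `match`, `search` isn't anchored — it looks for the pattern anywhere in the string.
The match spans [2:6] → 'jnjn'.
Captured: group 1 = 'jn'.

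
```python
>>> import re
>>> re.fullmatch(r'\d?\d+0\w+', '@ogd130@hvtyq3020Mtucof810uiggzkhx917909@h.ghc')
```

None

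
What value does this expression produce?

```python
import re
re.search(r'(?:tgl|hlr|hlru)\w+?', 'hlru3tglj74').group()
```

'hlru'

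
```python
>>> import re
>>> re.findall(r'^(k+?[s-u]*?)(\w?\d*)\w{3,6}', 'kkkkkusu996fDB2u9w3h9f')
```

[('k', 'k')]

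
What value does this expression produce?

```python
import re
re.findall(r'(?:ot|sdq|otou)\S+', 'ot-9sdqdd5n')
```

['ot-9sdqdd5n']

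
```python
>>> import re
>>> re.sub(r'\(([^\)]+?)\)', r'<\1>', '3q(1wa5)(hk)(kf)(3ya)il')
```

'3q<1wa5><hk><kf><3ya>il'

Matches: at [2:8] → '(1wa5)'; at [8:12] → '(hk)'; at [12:16] → '(kf)'; at [16:21] → '(3ya)'.
Each match is replaced using the text its own group 1 captured.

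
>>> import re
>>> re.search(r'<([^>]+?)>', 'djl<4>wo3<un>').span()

`re.search` tries every starting position until one works.
The match spans [3:6] → '<4>'.
Captured: group 1 = '4'.

(3, 6)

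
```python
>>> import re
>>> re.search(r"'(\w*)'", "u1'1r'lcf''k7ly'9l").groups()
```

`re.search` scans for the first position where the pattern succeeds.
The match spans [2:6] → "'1r'".
Captured: group 1 = '1r'.

('1r',)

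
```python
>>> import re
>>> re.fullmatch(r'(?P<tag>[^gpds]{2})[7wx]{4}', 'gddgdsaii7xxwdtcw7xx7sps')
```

None

`re.fullmatch` requires the pattern to consume the entire string.
Here there's no way to consume every character, so the call returns None.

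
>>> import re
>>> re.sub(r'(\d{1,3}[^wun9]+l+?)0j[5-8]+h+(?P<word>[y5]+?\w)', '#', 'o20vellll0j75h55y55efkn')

Every occurrence is swapped for '#'.

'o#y55efkn'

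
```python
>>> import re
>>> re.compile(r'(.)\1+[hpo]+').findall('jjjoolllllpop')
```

['j', 'l']

The backreference `\1` re-matches whatever the first group consumed, character for character.
With a single group, `findall` returns only what that group captured — 2 items.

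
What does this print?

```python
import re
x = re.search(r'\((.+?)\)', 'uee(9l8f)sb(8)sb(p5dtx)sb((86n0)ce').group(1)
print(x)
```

A non-greedy quantifier consumes as few characters as it can — just enough that the remainder of the pattern still matches from where it stops; whatever follows it matches normally.
`re.search` scans for the first position where the pattern succeeds.
The match spans [3:9] → '(9l8f)'.
Captured: group 1 = '9l8f'.

9l8f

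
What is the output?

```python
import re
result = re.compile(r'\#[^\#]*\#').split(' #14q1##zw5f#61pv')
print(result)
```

[' ', '', '61pv']

Matches to split on: at [1:7] → '#14q1#'; at [7:13] → '#zw5f#'.
Each match becomes a cut point; 3 segments remain.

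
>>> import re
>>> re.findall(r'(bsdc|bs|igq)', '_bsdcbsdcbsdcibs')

['bsdc', 'bsdc', 'bsdc', 'bs']

Alternation isn't longest-match — the leftmost alternative that fits at this position is chosen.
Because there's exactly one group, `findall` drops the full match and keeps group 1 from each hit.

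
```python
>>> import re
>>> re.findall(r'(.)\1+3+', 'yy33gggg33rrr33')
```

After group 1 captures some text, `\1` only succeeds where that same text appears again.
One capturing group, so `findall` returns just the captured substring from each match — 3 in all.

['y', 'g', 'r']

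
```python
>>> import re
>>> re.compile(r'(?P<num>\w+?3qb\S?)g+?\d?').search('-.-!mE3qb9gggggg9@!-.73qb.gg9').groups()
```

('mE3qb9',)

The match spans [4:11] → 'mE3qb9g'.
Captured: group 1 = 'mE3qb9'.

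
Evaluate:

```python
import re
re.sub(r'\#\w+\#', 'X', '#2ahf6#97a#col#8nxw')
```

Matches: at [0:7] → '#2ahf6#'; at [10:15] → '#col#'.
Every occurrence is swapped for 'X'.

'X97aX8nxw'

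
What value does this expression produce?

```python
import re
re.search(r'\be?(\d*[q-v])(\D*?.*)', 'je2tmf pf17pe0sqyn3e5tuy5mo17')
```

This matches a word boundary (`\b`, zero-width); then optionally a literal 'e'; then zero or more of a digit, then a character in [q-v] (captured); then zero or more of a non-digit (lazy), then zero or more of any character (captured).
Unlike `match`, `search` isn't anchored — it looks for the pattern anywhere in the string.
Here the pattern never matches, so the call returns None.

None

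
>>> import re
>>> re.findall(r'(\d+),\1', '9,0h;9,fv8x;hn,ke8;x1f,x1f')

With a single group, `findall` returns only what that group captured — 0 items.
Nothing in the string satisfies the pattern, so the list is empty.

[]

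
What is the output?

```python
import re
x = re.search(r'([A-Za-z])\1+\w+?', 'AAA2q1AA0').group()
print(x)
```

After group 1 captures some text, `\1` only succeeds where that same text appears again.
`re.search` tries every starting position until one works.
The match spans [0:4] → 'AAA2'.
Captured: group 1 = 'A'.

AAA2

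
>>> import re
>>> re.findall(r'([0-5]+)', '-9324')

The pattern matches one or more of a character in [0-5] (captured).
Matches: at [2:5] match '324', group 1 = '324'.
Because there's exactly one group, `findall` drops the full match and keeps group 1 from the one hit.

['324']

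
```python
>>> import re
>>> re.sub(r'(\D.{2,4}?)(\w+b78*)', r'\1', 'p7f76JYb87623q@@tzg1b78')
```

'p7f76JYb87623q@@'

This matches a non-digit, then 2 to 4 of any character (lazy) (captured); then one or more of a word character, then the literal 'b7', then zero or more of a literal '8' (captured).
Matches: at [13:23] → 'q@@tzg1b78'.
Each match is replaced using the text its own group 1 captured.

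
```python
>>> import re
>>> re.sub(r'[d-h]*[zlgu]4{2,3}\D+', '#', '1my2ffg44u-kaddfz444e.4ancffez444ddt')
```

'1my2#444e.4anc#'

Pattern: zero or more of a character in [d-h], then one of [zlgu]; then 2 to 3 of the literal '4', then one or more of a non-digit.
Matches: at [4:17] → 'ffg44u-kaddfz'; at [26:36] → 'ffez444ddt'.
Each match is replaced by '#'.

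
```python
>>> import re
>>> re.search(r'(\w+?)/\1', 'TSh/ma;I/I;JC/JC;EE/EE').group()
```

'I/I'

`\1` has to match the exact text group 1 already captured.
The match spans [7:10] → 'I/I'.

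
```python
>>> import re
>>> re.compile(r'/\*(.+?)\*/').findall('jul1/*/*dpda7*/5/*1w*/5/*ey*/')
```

['/*dpda7', '1w', 'ey']

The `?` after the quantifier makes it lazy — it takes as little as possible before letting the rest of the pattern try.
With a single group, `findall` returns only what that group captured — 3 items.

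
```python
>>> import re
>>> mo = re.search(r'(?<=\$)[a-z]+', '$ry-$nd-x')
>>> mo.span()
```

(1, 3)

The lookaround is zero-width — it requires the adjacent text to match without consuming it, so the asserted text isn't part of the match.
Unlike `match`, `search` isn't anchored — it looks for the pattern anywhere in the string.
The match spans [1:3] → 'ry'.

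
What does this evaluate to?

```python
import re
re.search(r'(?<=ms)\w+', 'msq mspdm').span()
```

Lookahead/lookbehind check context without consuming it, so the matched span excludes the asserted characters.
`search` walks the string left to right and returns the first match it finds.
The match spans [2:3] → 'q'.

(2, 3)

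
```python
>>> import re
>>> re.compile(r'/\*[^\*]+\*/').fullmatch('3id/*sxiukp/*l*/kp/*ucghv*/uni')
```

None

`fullmatch` succeeds only if the pattern covers the string from start to end.
Here the string isn't matched end-to-end, so the call returns None.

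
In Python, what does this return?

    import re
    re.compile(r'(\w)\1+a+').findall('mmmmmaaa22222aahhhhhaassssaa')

['m', '2', 'h', 's']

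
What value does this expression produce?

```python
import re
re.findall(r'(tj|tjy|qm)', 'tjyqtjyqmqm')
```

['tj', 'tj', 'qm', 'qm']

Alternation tries branches left to right and keeps the first one that lets the overall match succeed at that position.
Because there's exactly one group, `findall` drops the full match and keeps group 1 from each hit.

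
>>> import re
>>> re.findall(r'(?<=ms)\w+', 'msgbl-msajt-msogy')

The `(?=…)`/`(?<=…)` assertion just peeks at neighbouring text; it doesn't advance the match position.
`findall` yields the raw match text (3 of them) because the pattern has no groups.

['gbl', 'ajt', 'ogy']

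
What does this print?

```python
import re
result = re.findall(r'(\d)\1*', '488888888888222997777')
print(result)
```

['4', '8', '2', '9', '7']

A backreference is literal: `\1` must see the identical characters the first group matched.
One capturing group, so `findall` returns just the captured substring from each match — 5 in all.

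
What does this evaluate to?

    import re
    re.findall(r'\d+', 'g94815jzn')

Pattern: one or more of a digit.
Walking the string: at [1:6] → '94815'.
`findall` yields the raw match text (1 of them) because the pattern has no groups.

['94815']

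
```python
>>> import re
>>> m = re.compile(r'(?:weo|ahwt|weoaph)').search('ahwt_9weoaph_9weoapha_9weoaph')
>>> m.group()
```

The match spans [0:4] → 'ahwt'.

'ahwt'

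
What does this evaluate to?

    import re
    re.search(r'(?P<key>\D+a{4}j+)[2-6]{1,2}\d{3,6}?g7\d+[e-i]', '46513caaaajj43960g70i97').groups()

('caaaajj',)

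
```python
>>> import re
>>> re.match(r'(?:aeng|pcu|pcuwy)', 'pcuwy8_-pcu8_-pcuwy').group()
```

`|` is ordered: at each position the engine commits to the first alternative that works.
`match` is anchored at position 0; if the pattern doesn't fit there, it returns None.
The match spans [0:3] → 'pcu'.

'pcu'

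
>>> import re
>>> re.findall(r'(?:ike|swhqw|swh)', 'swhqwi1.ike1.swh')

`|` is ordered: at each position the engine commits to the first alternative that works.
Walking the string: at [0:5] → 'swhqw'; at [8:11] → 'ike'; at [13:16] → 'swh'.
No capturing groups, so `findall` returns the 3 full match strings.

['swhqw', 'ike', 'swh']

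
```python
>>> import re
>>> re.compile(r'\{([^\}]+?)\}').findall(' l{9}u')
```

['9']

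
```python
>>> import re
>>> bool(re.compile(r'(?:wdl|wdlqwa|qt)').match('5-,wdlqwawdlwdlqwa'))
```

False

`match` is anchored at position 0; if the pattern doesn't fit there, it returns None.
Here position 0 doesn't satisfy it, so the call returns None, and `bool(None)` is False.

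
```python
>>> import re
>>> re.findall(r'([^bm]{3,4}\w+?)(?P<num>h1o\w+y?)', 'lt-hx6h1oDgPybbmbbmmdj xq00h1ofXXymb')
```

[('lt-hx6', 'h1oDgPybbmbbmmdj'), (' xq00', 'h1ofXXymb')]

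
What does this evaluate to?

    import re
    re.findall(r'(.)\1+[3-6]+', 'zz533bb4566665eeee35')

['z', 'b', 'e']

After group 1 captures some text, `\1` only succeeds where that same text appears again.
Walking the string: at [0:5] match 'zz533', group 1 = 'z'; at [5:14] match 'bb4566665', group 1 = 'b'; at [14:20] match 'eeee35', group 1 = 'e'.
With a single group, `findall` returns only what that group captured — 3 items.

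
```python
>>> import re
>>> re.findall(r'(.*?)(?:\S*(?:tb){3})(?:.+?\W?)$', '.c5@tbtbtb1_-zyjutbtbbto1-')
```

['']

Pattern: zero or more of any character (lazy) (captured); then zero or more of a non-whitespace character, then the literal 'tb' repeated 3 times (non-capturing group); then one or more of any character (lazy), then optionally a non-word character (non-capturing group); then anchored at the end.
Lazy quantifiers expand one character at a time until the remainder of the pattern can match.
Scanning left to right: at [0:26] match '.c5@tbtbtb1_-zyjutbtbbto1-', group 1 = ''.
With a single group, `findall` returns only what that group captured — 1 item.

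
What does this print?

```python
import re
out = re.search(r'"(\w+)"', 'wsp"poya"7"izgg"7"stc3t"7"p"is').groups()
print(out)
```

`re.search` scans for the first position where the pattern succeeds.
The match spans [3:9] → '"poya"'.
Captured: group 1 = 'poya'.

('poya',)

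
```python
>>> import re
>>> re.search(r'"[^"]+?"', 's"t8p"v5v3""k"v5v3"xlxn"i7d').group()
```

'"t8p"'

Unlike `match`, `search` isn't anchored — it looks for the pattern anywhere in the string.
The match spans [1:6] → '"t8p"'.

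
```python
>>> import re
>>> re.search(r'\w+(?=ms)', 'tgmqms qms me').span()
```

(0, 4)

The positive lookaround only admits positions where the adjacent text matches; those characters stay outside the span.
`re.search` scans for the first position where the pattern succeeds.
The match spans [0:4] → 'tgmq'.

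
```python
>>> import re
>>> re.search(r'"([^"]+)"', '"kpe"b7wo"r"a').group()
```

'"kpe"'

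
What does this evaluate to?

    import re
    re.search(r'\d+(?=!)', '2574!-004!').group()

Lookahead/lookbehind check context without consuming it, so the matched span excludes the asserted characters.
The match spans [0:4] → '2574'.

'2574'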